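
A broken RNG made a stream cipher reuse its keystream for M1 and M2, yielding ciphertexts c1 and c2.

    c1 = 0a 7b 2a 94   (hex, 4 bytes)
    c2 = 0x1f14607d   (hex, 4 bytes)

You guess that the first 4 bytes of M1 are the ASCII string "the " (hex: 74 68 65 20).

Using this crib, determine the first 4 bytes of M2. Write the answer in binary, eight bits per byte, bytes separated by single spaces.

First, c1 ⊕ c2 = (M1 ⊕ K) ⊕ (M2 ⊕ K) = M1 ⊕ M2, so the key drops out. Then M2 = (M1 ⊕ M2) ⊕ M1 over the first 4 bytes.
byte 0: (0a xor 1f) xor 74 = 15 xor 74 = 61
byte 1: (7b xor 14) xor 68 = 6f xor 68 = 07
byte 2: (2a xor 60) xor 65 = 4a xor 65 = 2f
byte 3: (94 xor 7d) xor 20 = e9 xor 20 = c9

01100001 00000111 00101111 11001001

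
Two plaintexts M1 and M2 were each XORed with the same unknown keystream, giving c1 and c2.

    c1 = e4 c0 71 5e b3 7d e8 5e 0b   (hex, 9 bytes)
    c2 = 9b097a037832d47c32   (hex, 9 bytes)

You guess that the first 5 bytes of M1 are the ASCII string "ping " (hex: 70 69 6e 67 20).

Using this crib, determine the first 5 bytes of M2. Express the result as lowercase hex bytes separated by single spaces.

0f a0 65 3a eb

First, c1 ⊕ c2 = (M1 ⊕ K) ⊕ (M2 ⊕ K) = M1 ⊕ M2, so the key drops out. Then M2 = (M1 ⊕ M2) ⊕ M1 over the first 5 bytes.
byte 0: (e4 xor 9b) xor 70 = 7f xor 70 = 0f
byte 1: (c0 xor 09) xor 69 = c9 xor 69 = a0
byte 2: (71 xor 7a) xor 6e = 0b xor 6e = 65
byte 3: (5e xor 03) xor 67 = 5d xor 67 = 3a
byte 4: (b3 xor 78) xor 20 = cb xor 20 = eb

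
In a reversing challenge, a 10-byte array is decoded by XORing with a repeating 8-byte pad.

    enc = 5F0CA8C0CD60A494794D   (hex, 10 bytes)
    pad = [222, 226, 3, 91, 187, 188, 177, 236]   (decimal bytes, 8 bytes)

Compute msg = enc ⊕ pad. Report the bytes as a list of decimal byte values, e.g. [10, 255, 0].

[129, 238, 171, 155, 118, 220, 21, 120, 167, 175]

The 8-byte key repeats, so the effective keystream is de e2 03 5b bb bc b1 ec de e2.
byte 0: 5f xor de = 81
byte 1: 0c xor e2 = ee
byte 2: a8 xor 03 = ab
byte 3: c0 xor 5b = 9b
byte 4: cd xor bb = 76
byte 5: 60 xor bc = dc
byte 6: a4 xor b1 = 15
byte 7: 94 xor ec = 78
byte 8: 79 xor de = a7
byte 9: 4d xor e2 = af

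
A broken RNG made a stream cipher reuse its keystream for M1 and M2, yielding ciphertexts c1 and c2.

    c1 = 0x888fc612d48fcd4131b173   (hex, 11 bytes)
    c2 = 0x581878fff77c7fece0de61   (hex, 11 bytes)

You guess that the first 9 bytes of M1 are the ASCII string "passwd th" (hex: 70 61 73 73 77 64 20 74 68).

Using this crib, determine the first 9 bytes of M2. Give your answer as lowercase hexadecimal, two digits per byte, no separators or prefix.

First, c1 ⊕ c2 = (M1 ⊕ K) ⊕ (M2 ⊕ K) = M1 ⊕ M2, so the key drops out. Then M2 = (M1 ⊕ M2) ⊕ M1 over the first 9 bytes.
byte 0: (88 ^ 58) ^ 70 = d0 ^ 70 = a0
byte 1: (8f ^ 18) ^ 61 = 97 ^ 61 = f6
byte 2: (c6 ^ 78) ^ 73 = be ^ 73 = cd
byte 3: (12 ^ ff) ^ 73 = ed ^ 73 = 9e
byte 4: (d4 ^ f7) ^ 77 = 23 ^ 77 = 54
byte 5: (8f ^ 7c) ^ 64 = f3 ^ 64 = 97
byte 6: (cd ^ 7f) ^ 20 = b2 ^ 20 = 92
byte 7: (41 ^ ec) ^ 74 = ad ^ 74 = d9
byte 8: (31 ^ e0) ^ 68 = d1 ^ 68 = b9

a0f6cd9e549792d9b9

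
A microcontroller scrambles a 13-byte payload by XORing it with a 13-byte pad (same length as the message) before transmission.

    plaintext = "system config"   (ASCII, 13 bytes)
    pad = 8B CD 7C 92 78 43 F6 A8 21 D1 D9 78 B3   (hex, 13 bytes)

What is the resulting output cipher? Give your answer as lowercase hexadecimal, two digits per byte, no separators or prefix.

f8b40fe61d2ed6cb4ebfbf11d4

XOR is its own inverse, so applying the key byte-wise gives the result directly.
01110011 ⊕ 10001011 = 11111000
01111001 ⊕ 11001101 = 10110100
01110011 ⊕ 01111100 = 00001111
01110100 ⊕ 10010010 = 11100110
01100101 ⊕ 01111000 = 00011101
01101101 ⊕ 01000011 = 00101110
00100000 ⊕ 11110110 = 11010110
01100011 ⊕ 10101000 = 11001011
01101111 ⊕ 00100001 = 01001110
01101110 ⊕ 11010001 = 10111111
01100110 ⊕ 11011001 = 10111111
01101001 ⊕ 01111000 = 00010001
01100111 ⊕ 10110011 = 11010100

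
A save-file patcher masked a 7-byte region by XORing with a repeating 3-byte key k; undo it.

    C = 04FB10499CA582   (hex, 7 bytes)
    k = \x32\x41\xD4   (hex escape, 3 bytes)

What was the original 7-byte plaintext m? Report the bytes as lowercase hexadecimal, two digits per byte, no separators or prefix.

The 3-byte key repeats, so the effective keystream is 32 41 d4 32 41 d4 32.
byte 0: 04 ^ 32 = 36
byte 1: fb ^ 41 = ba
byte 2: 10 ^ d4 = c4
byte 3: 49 ^ 32 = 7b
byte 4: 9c ^ 41 = dd
byte 5: a5 ^ d4 = 71
byte 6: 82 ^ 32 = b0

36bac47bdd71b0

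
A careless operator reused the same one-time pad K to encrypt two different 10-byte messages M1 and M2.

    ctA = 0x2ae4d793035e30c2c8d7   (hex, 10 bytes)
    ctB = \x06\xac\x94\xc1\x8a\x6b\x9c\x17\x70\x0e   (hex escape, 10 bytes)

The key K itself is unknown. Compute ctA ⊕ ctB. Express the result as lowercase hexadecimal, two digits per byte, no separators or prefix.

ctA ⊕ ctB = (M1 ⊕ K) ⊕ (M2 ⊕ K) = M1 ⊕ M2 — the shared key cancels under XOR.
byte 0: 00101010 ⊕ 00000110 = 00101100
byte 1: 11100100 ⊕ 10101100 = 01001000
byte 2: 11010111 ⊕ 10010100 = 01000011
byte 3: 10010011 ⊕ 11000001 = 01010010
byte 4: 00000011 ⊕ 10001010 = 10001001
byte 5: 01011110 ⊕ 01101011 = 00110101
byte 6: 00110000 ⊕ 10011100 = 10101100
byte 7: 11000010 ⊕ 00010111 = 11010101
byte 8: 11001000 ⊕ 01110000 = 10111000
byte 9: 11010111 ⊕ 00001110 = 11011001

2c4843528935acd5b8d9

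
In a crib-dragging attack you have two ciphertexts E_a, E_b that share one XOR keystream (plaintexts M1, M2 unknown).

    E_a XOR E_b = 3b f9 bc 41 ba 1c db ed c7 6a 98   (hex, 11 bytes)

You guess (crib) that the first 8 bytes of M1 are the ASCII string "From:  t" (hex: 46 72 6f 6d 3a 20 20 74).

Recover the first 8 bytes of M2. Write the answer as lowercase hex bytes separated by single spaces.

Since E_a ⊕ E_b = M1 ⊕ M2, XORing with the guessed M1 bytes yields the corresponding M2 bytes: M2 = (E_a ⊕ E_b) ⊕ M1.
 59 ^  70 = 125
249 ^ 114 = 139
188 ^ 111 = 211
 65 ^ 109 =  44
186 ^  58 = 128
 28 ^  32 =  60
219 ^  32 = 251
237 ^ 116 = 153

7d 8b d3 2c 80 3c fb 99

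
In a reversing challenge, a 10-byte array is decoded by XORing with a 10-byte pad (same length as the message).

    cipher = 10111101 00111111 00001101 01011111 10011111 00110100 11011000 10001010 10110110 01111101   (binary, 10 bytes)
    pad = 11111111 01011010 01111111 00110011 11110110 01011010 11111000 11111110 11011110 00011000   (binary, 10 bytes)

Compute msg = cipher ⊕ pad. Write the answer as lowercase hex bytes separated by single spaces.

42 65 72 6c 69 6e 20 74 68 65

189 ⊕ 255 =  66
 63 ⊕  90 = 101
 13 ⊕ 127 = 114
 95 ⊕  51 = 108
159 ⊕ 246 = 105
 52 ⊕  90 = 110
216 ⊕ 248 =  32
138 ⊕ 254 = 116
182 ⊕ 222 = 104
125 ⊕  24 = 101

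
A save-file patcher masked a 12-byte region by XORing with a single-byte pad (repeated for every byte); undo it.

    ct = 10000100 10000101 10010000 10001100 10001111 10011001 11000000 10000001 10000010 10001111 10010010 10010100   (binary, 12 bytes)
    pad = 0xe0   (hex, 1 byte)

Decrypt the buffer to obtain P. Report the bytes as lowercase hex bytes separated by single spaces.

The 1-byte key repeats, so the effective keystream is e0 e0 e0 e0 e0 e0 e0 e0 e0 e0 e0 e0.
byte 0: 84 ^ e0 = 64
byte 1: 85 ^ e0 = 65
byte 2: 90 ^ e0 = 70
byte 3: 8c ^ e0 = 6c
byte 4: 8f ^ e0 = 6f
byte 5: 99 ^ e0 = 79
byte 6: c0 ^ e0 = 20
byte 7: 81 ^ e0 = 61
byte 8: 82 ^ e0 = 62
byte 9: 8f ^ e0 = 6f
byte 10: 92 ^ e0 = 72
byte 11: 94 ^ e0 = 74

64 65 70 6c 6f 79 20 61 62 6f 72 74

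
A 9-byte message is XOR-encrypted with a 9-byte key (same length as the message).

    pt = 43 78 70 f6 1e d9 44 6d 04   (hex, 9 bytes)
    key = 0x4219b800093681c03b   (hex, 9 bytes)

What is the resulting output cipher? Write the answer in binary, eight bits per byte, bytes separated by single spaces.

XOR is its own inverse, so applying the key byte-wise gives the result directly.
byte 0:  67 XOR  66 =   1
byte 1: 120 XOR  25 =  97
byte 2: 112 XOR 184 = 200
byte 3: 246 XOR   0 = 246
byte 4:  30 XOR   9 =  23
byte 5: 217 XOR  54 = 239
byte 6:  68 XOR 129 = 197
byte 7: 109 XOR 192 = 173
byte 8:   4 XOR  59 =  63

00000001 01100001 11001000 11110110 00010111 11101111 11000101 10101101 00111111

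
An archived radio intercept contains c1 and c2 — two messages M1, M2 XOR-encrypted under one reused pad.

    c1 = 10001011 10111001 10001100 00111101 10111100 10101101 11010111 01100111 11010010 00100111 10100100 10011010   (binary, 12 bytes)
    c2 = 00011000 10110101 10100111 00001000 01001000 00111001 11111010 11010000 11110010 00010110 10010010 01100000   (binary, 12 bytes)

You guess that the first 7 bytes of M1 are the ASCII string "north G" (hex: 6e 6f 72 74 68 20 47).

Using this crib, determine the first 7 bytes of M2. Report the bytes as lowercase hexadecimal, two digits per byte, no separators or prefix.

fd6359419cb46a

First, c1 ⊕ c2 = (M1 ⊕ K) ⊕ (M2 ⊕ K) = M1 ⊕ M2, so the key drops out. Then M2 = (M1 ⊕ M2) ⊕ M1 over the first 7 bytes.
byte 0: (8b ⊕ 18) ⊕ 6e = 93 ⊕ 6e = fd
byte 1: (b9 ⊕ b5) ⊕ 6f = 0c ⊕ 6f = 63
byte 2: (8c ⊕ a7) ⊕ 72 = 2b ⊕ 72 = 59
byte 3: (3d ⊕ 08) ⊕ 74 = 35 ⊕ 74 = 41
byte 4: (bc ⊕ 48) ⊕ 68 = f4 ⊕ 68 = 9c
byte 5: (ad ⊕ 39) ⊕ 20 = 94 ⊕ 20 = b4
byte 6: (d7 ⊕ fa) ⊕ 47 = 2d ⊕ 47 = 6a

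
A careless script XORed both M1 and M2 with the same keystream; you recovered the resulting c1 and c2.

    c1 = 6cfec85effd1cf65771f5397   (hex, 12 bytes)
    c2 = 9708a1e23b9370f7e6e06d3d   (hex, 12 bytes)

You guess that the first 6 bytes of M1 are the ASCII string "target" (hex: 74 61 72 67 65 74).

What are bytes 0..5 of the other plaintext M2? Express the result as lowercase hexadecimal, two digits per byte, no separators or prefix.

First, c1 ⊕ c2 = (M1 ⊕ K) ⊕ (M2 ⊕ K) = M1 ⊕ M2, so the key drops out. Then M2 = (M1 ⊕ M2) ⊕ M1 over the first 6 bytes.
byte 0: (6c ⊕ 97) ⊕ 74 = fb ⊕ 74 = 8f
byte 1: (fe ⊕ 08) ⊕ 61 = f6 ⊕ 61 = 97
byte 2: (c8 ⊕ a1) ⊕ 72 = 69 ⊕ 72 = 1b
byte 3: (5e ⊕ e2) ⊕ 67 = bc ⊕ 67 = db
byte 4: (ff ⊕ 3b) ⊕ 65 = c4 ⊕ 65 = a1
byte 5: (d1 ⊕ 93) ⊕ 74 = 42 ⊕ 74 = 36

8f971bdba136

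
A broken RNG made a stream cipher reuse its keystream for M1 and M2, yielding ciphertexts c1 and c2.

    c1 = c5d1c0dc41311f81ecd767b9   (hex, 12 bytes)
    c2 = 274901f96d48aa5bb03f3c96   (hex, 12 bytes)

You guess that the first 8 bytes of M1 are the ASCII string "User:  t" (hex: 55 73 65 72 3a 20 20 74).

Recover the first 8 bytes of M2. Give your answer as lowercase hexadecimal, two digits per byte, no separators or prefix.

b7eba457165995ae

First, c1 ⊕ c2 = (M1 ⊕ K) ⊕ (M2 ⊕ K) = M1 ⊕ M2, so the key drops out. Then M2 = (M1 ⊕ M2) ⊕ M1 over the first 8 bytes.
byte 0: (c5 xor 27) xor 55 = e2 xor 55 = b7
byte 1: (d1 xor 49) xor 73 = 98 xor 73 = eb
byte 2: (c0 xor 01) xor 65 = c1 xor 65 = a4
byte 3: (dc xor f9) xor 72 = 25 xor 72 = 57
byte 4: (41 xor 6d) xor 3a = 2c xor 3a = 16
byte 5: (31 xor 48) xor 20 = 79 xor 20 = 59
byte 6: (1f xor aa) xor 20 = b5 xor 20 = 95
byte 7: (81 xor 5b) xor 74 = da xor 74 = ae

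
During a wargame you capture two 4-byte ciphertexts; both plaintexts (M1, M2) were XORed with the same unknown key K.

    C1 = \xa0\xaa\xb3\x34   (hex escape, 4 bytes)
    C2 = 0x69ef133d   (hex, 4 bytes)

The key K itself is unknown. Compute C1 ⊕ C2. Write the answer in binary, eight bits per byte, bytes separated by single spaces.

11001001 01000101 10100000 00001001

C1 ⊕ C2 = (M1 ⊕ K) ⊕ (M2 ⊕ K) = M1 ⊕ M2 — the shared key cancels under XOR.
byte 0: 160 XOR 105 = 201
byte 1: 170 XOR 239 =  69
byte 2: 179 XOR  19 = 160
byte 3:  52 XOR  61 =   9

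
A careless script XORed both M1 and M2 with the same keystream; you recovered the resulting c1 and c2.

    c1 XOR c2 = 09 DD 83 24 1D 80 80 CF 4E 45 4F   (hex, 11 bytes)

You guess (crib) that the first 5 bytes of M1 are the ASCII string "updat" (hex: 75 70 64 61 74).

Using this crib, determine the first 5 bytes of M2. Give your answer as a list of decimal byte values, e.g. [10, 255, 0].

[124, 173, 231, 69, 105]

Since c1 ⊕ c2 = M1 ⊕ M2, XORing with the guessed M1 bytes yields the corresponding M2 bytes: M2 = (c1 ⊕ c2) ⊕ M1.
09 ⊕ 75 = 7c
dd ⊕ 70 = ad
83 ⊕ 64 = e7
24 ⊕ 61 = 45
1d ⊕ 74 = 69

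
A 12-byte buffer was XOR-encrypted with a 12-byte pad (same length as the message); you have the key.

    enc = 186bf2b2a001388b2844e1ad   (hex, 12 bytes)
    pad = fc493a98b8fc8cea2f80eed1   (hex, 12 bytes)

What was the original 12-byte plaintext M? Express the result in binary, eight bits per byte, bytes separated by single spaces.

XOR is its own inverse, so applying the key byte-wise gives the result directly.
18 XOR fc = e4
6b XOR 49 = 22
f2 XOR 3a = c8
b2 XOR 98 = 2a
a0 XOR b8 = 18
01 XOR fc = fd
38 XOR 8c = b4
8b XOR ea = 61
28 XOR 2f = 07
44 XOR 80 = c4
e1 XOR ee = 0f
ad XOR d1 = 7c

11100100 00100010 11001000 00101010 00011000 11111101 10110100 01100001 00000111 11000100 00001111 01111100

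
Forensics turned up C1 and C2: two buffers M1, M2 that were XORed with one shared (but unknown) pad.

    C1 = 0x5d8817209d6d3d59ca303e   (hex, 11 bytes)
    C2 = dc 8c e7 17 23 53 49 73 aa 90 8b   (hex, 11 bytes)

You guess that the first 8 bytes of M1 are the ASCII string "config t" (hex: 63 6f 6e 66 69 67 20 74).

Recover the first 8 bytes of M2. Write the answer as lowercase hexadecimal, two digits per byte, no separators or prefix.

e26b9e51d759545e

First, C1 ⊕ C2 = (M1 ⊕ K) ⊕ (M2 ⊕ K) = M1 ⊕ M2, so the key drops out. Then M2 = (M1 ⊕ M2) ⊕ M1 over the first 8 bytes.
byte 0: (5d ⊕ dc) ⊕ 63 = 81 ⊕ 63 = e2
byte 1: (88 ⊕ 8c) ⊕ 6f = 04 ⊕ 6f = 6b
byte 2: (17 ⊕ e7) ⊕ 6e = f0 ⊕ 6e = 9e
byte 3: (20 ⊕ 17) ⊕ 66 = 37 ⊕ 66 = 51
byte 4: (9d ⊕ 23) ⊕ 69 = be ⊕ 69 = d7
byte 5: (6d ⊕ 53) ⊕ 67 = 3e ⊕ 67 = 59
byte 6: (3d ⊕ 49) ⊕ 20 = 74 ⊕ 20 = 54
byte 7: (59 ⊕ 73) ⊕ 74 = 2a ⊕ 74 = 5e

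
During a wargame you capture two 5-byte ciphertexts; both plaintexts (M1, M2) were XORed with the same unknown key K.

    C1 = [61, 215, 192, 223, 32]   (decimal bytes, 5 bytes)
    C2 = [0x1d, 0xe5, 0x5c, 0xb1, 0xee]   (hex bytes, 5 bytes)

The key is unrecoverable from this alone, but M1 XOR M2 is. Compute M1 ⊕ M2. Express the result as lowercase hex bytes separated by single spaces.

20 32 9c 6e ce

C1 ⊕ C2 = (M1 ⊕ K) ⊕ (M2 ⊕ K) = M1 ⊕ M2 — the shared key cancels under XOR.
byte 0: 3d XOR 1d = 20
byte 1: d7 XOR e5 = 32
byte 2: c0 XOR 5c = 9c
byte 3: df XOR b1 = 6e
byte 4: 20 XOR ee = ce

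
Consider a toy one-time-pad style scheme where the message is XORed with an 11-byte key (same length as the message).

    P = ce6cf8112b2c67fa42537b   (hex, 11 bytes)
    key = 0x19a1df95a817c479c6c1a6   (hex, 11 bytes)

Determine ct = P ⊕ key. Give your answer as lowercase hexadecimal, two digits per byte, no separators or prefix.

ce XOR 19 = d7
6c XOR a1 = cd
f8 XOR df = 27
11 XOR 95 = 84
2b XOR a8 = 83
2c XOR 17 = 3b
67 XOR c4 = a3
fa XOR 79 = 83
42 XOR c6 = 84
53 XOR c1 = 92
7b XOR a6 = dd

d7cd2784833ba3838492dd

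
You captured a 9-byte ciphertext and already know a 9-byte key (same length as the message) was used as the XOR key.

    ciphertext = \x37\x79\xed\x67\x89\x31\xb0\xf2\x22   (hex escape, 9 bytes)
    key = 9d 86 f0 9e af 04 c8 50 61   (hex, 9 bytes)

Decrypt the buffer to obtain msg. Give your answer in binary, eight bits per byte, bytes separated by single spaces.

10101010 11111111 00011101 11111001 00100110 00110101 01111000 10100010 01000011

byte 0: 37 XOR 9d = aa
byte 1: 79 XOR 86 = ff
byte 2: ed XOR f0 = 1d
byte 3: 67 XOR 9e = f9
byte 4: 89 XOR af = 26
byte 5: 31 XOR 04 = 35
byte 6: b0 XOR c8 = 78
byte 7: f2 XOR 50 = a2
byte 8: 22 XOR 61 = 43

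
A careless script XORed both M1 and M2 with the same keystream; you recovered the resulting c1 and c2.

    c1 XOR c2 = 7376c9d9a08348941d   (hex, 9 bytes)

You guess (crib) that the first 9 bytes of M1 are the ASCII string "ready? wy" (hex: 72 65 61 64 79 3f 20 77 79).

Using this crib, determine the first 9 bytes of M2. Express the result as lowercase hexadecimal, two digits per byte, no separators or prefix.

0113a8bdd9bc68e364

Since c1 ⊕ c2 = M1 ⊕ M2, XORing with the guessed M1 bytes yields the corresponding M2 bytes: M2 = (c1 ⊕ c2) ⊕ M1.
73 ^ 72 = 01
76 ^ 65 = 13
c9 ^ 61 = a8
d9 ^ 64 = bd
a0 ^ 79 = d9
83 ^ 3f = bc
48 ^ 20 = 68
94 ^ 77 = e3
1d ^ 79 = 64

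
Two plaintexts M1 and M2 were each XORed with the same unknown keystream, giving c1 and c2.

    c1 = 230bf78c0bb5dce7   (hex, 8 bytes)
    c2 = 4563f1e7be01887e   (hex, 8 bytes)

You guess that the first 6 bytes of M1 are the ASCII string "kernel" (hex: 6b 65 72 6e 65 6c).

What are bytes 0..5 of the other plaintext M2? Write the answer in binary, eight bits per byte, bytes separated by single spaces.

00001101 00001101 01110100 00000101 11010000 11011000

First, c1 ⊕ c2 = (M1 ⊕ K) ⊕ (M2 ⊕ K) = M1 ⊕ M2, so the key drops out. Then M2 = (M1 ⊕ M2) ⊕ M1 over the first 6 bytes.
byte 0: (23 XOR 45) XOR 6b = 66 XOR 6b = 0d
byte 1: (0b XOR 63) XOR 65 = 68 XOR 65 = 0d
byte 2: (f7 XOR f1) XOR 72 = 06 XOR 72 = 74
byte 3: (8c XOR e7) XOR 6e = 6b XOR 6e = 05
byte 4: (0b XOR be) XOR 65 = b5 XOR 65 = d0
byte 5: (b5 XOR 01) XOR 6c = b4 XOR 6c = d8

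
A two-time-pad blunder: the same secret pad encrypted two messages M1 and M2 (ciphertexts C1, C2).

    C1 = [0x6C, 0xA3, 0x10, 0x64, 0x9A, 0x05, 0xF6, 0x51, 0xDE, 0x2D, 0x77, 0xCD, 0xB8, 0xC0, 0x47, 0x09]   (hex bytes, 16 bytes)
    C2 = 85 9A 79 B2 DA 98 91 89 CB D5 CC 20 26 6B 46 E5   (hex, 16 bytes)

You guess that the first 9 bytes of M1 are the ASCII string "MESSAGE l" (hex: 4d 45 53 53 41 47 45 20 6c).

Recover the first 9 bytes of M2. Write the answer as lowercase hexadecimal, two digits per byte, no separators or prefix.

a47c3a8501da22f879

First, C1 ⊕ C2 = (M1 ⊕ K) ⊕ (M2 ⊕ K) = M1 ⊕ M2, so the key drops out. Then M2 = (M1 ⊕ M2) ⊕ M1 over the first 9 bytes.
byte 0: (6c ⊕ 85) ⊕ 4d = e9 ⊕ 4d = a4
byte 1: (a3 ⊕ 9a) ⊕ 45 = 39 ⊕ 45 = 7c
byte 2: (10 ⊕ 79) ⊕ 53 = 69 ⊕ 53 = 3a
byte 3: (64 ⊕ b2) ⊕ 53 = d6 ⊕ 53 = 85
byte 4: (9a ⊕ da) ⊕ 41 = 40 ⊕ 41 = 01
byte 5: (05 ⊕ 98) ⊕ 47 = 9d ⊕ 47 = da
byte 6: (f6 ⊕ 91) ⊕ 45 = 67 ⊕ 45 = 22
byte 7: (51 ⊕ 89) ⊕ 20 = d8 ⊕ 20 = f8
byte 8: (de ⊕ cb) ⊕ 6c = 15 ⊕ 6c = 79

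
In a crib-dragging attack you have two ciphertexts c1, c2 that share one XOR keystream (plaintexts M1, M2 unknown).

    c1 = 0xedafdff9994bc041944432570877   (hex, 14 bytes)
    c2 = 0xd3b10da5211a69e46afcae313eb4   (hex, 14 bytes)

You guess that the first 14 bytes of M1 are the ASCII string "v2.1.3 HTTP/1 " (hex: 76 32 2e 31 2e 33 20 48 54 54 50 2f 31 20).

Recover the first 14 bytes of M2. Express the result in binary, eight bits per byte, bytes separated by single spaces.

01001000 00101100 11111100 01101101 10010110 01100010 10001001 11101101 10101010 11101100 11001100 01001001 00000111 11100011

First, c1 ⊕ c2 = (M1 ⊕ K) ⊕ (M2 ⊕ K) = M1 ⊕ M2, so the key drops out. Then M2 = (M1 ⊕ M2) ⊕ M1 over the first 14 bytes.
byte 0: (ed ^ d3) ^ 76 = 3e ^ 76 = 48
byte 1: (af ^ b1) ^ 32 = 1e ^ 32 = 2c
byte 2: (df ^ 0d) ^ 2e = d2 ^ 2e = fc
byte 3: (f9 ^ a5) ^ 31 = 5c ^ 31 = 6d
byte 4: (99 ^ 21) ^ 2e = b8 ^ 2e = 96
byte 5: (4b ^ 1a) ^ 33 = 51 ^ 33 = 62
byte 6: (c0 ^ 69) ^ 20 = a9 ^ 20 = 89
byte 7: (41 ^ e4) ^ 48 = a5 ^ 48 = ed
byte 8: (94 ^ 6a) ^ 54 = fe ^ 54 = aa
byte 9: (44 ^ fc) ^ 54 = b8 ^ 54 = ec
byte 10: (32 ^ ae) ^ 50 = 9c ^ 50 = cc
byte 11: (57 ^ 31) ^ 2f = 66 ^ 2f = 49
byte 12: (08 ^ 3e) ^ 31 = 36 ^ 31 = 07
byte 13: (77 ^ b4) ^ 20 = c3 ^ 20 = e3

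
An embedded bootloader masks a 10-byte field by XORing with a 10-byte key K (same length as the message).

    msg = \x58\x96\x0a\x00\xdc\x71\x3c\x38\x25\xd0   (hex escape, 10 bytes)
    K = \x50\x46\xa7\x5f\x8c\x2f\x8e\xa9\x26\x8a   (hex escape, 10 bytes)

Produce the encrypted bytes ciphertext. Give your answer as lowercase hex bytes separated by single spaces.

08 d0 ad 5f 50 5e b2 91 03 5a

XOR is its own inverse, so applying the key byte-wise gives the result directly.
byte 0:  88 xor  80 =   8
byte 1: 150 xor  70 = 208
byte 2:  10 xor 167 = 173
byte 3:   0 xor  95 =  95
byte 4: 220 xor 140 =  80
byte 5: 113 xor  47 =  94
byte 6:  60 xor 142 = 178
byte 7:  56 xor 169 = 145
byte 8:  37 xor  38 =   3
byte 9: 208 xor 138 =  90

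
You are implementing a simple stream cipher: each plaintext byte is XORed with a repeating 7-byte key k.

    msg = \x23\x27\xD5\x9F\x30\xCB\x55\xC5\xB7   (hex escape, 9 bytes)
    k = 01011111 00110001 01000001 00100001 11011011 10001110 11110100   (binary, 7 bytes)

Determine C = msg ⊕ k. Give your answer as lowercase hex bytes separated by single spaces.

The 7-byte key repeats, so the effective keystream is 5f 31 41 21 db 8e f4 5f 31.
byte 0: 23 ^ 5f = 7c
byte 1: 27 ^ 31 = 16
byte 2: d5 ^ 41 = 94
byte 3: 9f ^ 21 = be
byte 4: 30 ^ db = eb
byte 5: cb ^ 8e = 45
byte 6: 55 ^ f4 = a1
byte 7: c5 ^ 5f = 9a
byte 8: b7 ^ 31 = 86

7c 16 94 be eb 45 a1 9a 86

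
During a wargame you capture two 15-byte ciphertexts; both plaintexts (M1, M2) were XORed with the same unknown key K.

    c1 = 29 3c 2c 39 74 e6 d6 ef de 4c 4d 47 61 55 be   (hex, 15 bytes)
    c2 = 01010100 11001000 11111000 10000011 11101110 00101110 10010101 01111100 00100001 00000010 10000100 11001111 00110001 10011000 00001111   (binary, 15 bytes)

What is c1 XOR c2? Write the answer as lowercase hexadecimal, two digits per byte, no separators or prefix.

c1 ⊕ c2 = (M1 ⊕ K) ⊕ (M2 ⊕ K) = M1 ⊕ M2 — the shared key cancels under XOR.
byte 0: 29 xor 54 = 7d
byte 1: 3c xor c8 = f4
byte 2: 2c xor f8 = d4
byte 3: 39 xor 83 = ba
byte 4: 74 xor ee = 9a
byte 5: e6 xor 2e = c8
byte 6: d6 xor 95 = 43
byte 7: ef xor 7c = 93
byte 8: de xor 21 = ff
byte 9: 4c xor 02 = 4e
byte 10: 4d xor 84 = c9
byte 11: 47 xor cf = 88
byte 12: 61 xor 31 = 50
byte 13: 55 xor 98 = cd
byte 14: be xor 0f = b1

7df4d4ba9ac84393ff4ec98850cdb1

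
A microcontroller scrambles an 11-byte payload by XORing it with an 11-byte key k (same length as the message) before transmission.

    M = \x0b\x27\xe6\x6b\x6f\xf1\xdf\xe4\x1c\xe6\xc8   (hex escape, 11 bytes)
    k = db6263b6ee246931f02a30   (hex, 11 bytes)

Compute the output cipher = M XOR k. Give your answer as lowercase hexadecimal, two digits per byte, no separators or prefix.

d04585dd81d5b6d5ecccf8

XOR is its own inverse, so applying the key byte-wise gives the result directly.
0b ^ db = d0
27 ^ 62 = 45
e6 ^ 63 = 85
6b ^ b6 = dd
6f ^ ee = 81
f1 ^ 24 = d5
df ^ 69 = b6
e4 ^ 31 = d5
1c ^ f0 = ec
e6 ^ 2a = cc
c8 ^ 30 = f8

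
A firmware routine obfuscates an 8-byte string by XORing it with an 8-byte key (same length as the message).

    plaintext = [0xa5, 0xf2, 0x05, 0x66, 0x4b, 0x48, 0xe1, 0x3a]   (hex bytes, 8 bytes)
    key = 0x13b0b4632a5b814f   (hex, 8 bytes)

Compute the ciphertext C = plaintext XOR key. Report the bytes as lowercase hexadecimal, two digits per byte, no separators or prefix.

a5 ⊕ 13 = b6
f2 ⊕ b0 = 42
05 ⊕ b4 = b1
66 ⊕ 63 = 05
4b ⊕ 2a = 61
48 ⊕ 5b = 13
e1 ⊕ 81 = 60
3a ⊕ 4f = 75

b642b10561136075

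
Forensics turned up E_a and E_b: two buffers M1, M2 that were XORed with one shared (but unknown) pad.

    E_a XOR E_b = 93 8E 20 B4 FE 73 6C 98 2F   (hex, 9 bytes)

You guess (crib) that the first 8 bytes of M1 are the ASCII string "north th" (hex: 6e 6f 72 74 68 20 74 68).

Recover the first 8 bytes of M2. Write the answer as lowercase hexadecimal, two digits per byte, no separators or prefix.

Since E_a ⊕ E_b = M1 ⊕ M2, XORing with the guessed M1 bytes yields the corresponding M2 bytes: M2 = (E_a ⊕ E_b) ⊕ M1.
93 xor 6e = fd
8e xor 6f = e1
20 xor 72 = 52
b4 xor 74 = c0
fe xor 68 = 96
73 xor 20 = 53
6c xor 74 = 18
98 xor 68 = f0

fde152c0965318f0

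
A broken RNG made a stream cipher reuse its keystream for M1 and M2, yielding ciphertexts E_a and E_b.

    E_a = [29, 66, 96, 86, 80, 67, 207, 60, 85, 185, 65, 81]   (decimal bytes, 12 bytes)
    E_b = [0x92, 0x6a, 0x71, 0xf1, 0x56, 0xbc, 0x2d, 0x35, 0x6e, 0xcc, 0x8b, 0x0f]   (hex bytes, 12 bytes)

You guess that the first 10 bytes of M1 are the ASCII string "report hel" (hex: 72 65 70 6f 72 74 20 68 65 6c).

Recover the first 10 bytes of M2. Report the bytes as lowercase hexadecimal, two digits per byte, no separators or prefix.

fd4d61c8748bc2615e19

First, E_a ⊕ E_b = (M1 ⊕ K) ⊕ (M2 ⊕ K) = M1 ⊕ M2, so the key drops out. Then M2 = (M1 ⊕ M2) ⊕ M1 over the first 10 bytes.
byte 0: (1d ⊕ 92) ⊕ 72 = 8f ⊕ 72 = fd
byte 1: (42 ⊕ 6a) ⊕ 65 = 28 ⊕ 65 = 4d
byte 2: (60 ⊕ 71) ⊕ 70 = 11 ⊕ 70 = 61
byte 3: (56 ⊕ f1) ⊕ 6f = a7 ⊕ 6f = c8
byte 4: (50 ⊕ 56) ⊕ 72 = 06 ⊕ 72 = 74
byte 5: (43 ⊕ bc) ⊕ 74 = ff ⊕ 74 = 8b
byte 6: (cf ⊕ 2d) ⊕ 20 = e2 ⊕ 20 = c2
byte 7: (3c ⊕ 35) ⊕ 68 = 09 ⊕ 68 = 61
byte 8: (55 ⊕ 6e) ⊕ 65 = 3b ⊕ 65 = 5e
byte 9: (b9 ⊕ cc) ⊕ 6c = 75 ⊕ 6c = 19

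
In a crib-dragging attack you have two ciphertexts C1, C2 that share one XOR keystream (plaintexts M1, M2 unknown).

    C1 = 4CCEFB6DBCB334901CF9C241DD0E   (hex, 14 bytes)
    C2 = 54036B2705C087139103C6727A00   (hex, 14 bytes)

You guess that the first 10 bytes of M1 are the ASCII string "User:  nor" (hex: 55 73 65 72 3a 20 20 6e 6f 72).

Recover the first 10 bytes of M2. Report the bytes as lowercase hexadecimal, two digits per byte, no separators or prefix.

4dbef538835393ede288

First, C1 ⊕ C2 = (M1 ⊕ K) ⊕ (M2 ⊕ K) = M1 ⊕ M2, so the key drops out. Then M2 = (M1 ⊕ M2) ⊕ M1 over the first 10 bytes.
byte 0: (4c ^ 54) ^ 55 = 18 ^ 55 = 4d
byte 1: (ce ^ 03) ^ 73 = cd ^ 73 = be
byte 2: (fb ^ 6b) ^ 65 = 90 ^ 65 = f5
byte 3: (6d ^ 27) ^ 72 = 4a ^ 72 = 38
byte 4: (bc ^ 05) ^ 3a = b9 ^ 3a = 83
byte 5: (b3 ^ c0) ^ 20 = 73 ^ 20 = 53
byte 6: (34 ^ 87) ^ 20 = b3 ^ 20 = 93
byte 7: (90 ^ 13) ^ 6e = 83 ^ 6e = ed
byte 8: (1c ^ 91) ^ 6f = 8d ^ 6f = e2
byte 9: (f9 ^ 03) ^ 72 = fa ^ 72 = 88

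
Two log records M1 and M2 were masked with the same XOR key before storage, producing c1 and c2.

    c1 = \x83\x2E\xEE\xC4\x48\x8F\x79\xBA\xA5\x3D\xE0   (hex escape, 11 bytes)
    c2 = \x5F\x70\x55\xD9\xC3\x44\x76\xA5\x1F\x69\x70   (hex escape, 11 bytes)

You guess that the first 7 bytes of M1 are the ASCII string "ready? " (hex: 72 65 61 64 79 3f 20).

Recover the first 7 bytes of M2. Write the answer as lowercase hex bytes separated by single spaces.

First, c1 ⊕ c2 = (M1 ⊕ K) ⊕ (M2 ⊕ K) = M1 ⊕ M2, so the key drops out. Then M2 = (M1 ⊕ M2) ⊕ M1 over the first 7 bytes.
byte 0: (83 ^ 5f) ^ 72 = dc ^ 72 = ae
byte 1: (2e ^ 70) ^ 65 = 5e ^ 65 = 3b
byte 2: (ee ^ 55) ^ 61 = bb ^ 61 = da
byte 3: (c4 ^ d9) ^ 64 = 1d ^ 64 = 79
byte 4: (48 ^ c3) ^ 79 = 8b ^ 79 = f2
byte 5: (8f ^ 44) ^ 3f = cb ^ 3f = f4
byte 6: (79 ^ 76) ^ 20 = 0f ^ 20 = 2f

ae 3b da 79 f2 f4 2f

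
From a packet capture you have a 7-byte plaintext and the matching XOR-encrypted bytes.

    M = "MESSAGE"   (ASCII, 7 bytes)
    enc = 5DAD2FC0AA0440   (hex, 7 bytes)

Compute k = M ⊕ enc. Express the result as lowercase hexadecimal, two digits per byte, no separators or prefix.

10e87c93eb4305

Since enc = M ⊕ k, XORing both sides with M gives k = M ⊕ enc.
4d xor 5d = 10
45 xor ad = e8
53 xor 2f = 7c
53 xor c0 = 93
41 xor aa = eb
47 xor 04 = 43
45 xor 40 = 05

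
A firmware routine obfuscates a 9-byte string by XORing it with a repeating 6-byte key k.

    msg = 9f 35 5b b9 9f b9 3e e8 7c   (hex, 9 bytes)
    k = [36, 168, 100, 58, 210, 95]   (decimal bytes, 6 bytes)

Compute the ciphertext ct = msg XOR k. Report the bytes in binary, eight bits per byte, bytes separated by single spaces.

The 6-byte key repeats, so the effective keystream is 24 a8 64 3a d2 5f 24 a8 64.
byte 0: 159 XOR  36 = 187
byte 1:  53 XOR 168 = 157
byte 2:  91 XOR 100 =  63
byte 3: 185 XOR  58 = 131
byte 4: 159 XOR 210 =  77
byte 5: 185 XOR  95 = 230
byte 6:  62 XOR  36 =  26
byte 7: 232 XOR 168 =  64
byte 8: 124 XOR 100 =  24

10111011 10011101 00111111 10000011 01001101 11100110 00011010 01000000 00011000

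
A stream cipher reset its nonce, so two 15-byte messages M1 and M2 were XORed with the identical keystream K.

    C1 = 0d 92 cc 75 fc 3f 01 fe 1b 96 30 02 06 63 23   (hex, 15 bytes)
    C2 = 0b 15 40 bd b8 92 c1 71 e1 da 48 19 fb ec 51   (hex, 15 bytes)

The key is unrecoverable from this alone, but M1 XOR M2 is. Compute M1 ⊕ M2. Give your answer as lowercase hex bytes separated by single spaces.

C1 ⊕ C2 = (M1 ⊕ K) ⊕ (M2 ⊕ K) = M1 ⊕ M2 — the shared key cancels under XOR.
byte 0: 00001101 xor 00001011 = 00000110
byte 1: 10010010 xor 00010101 = 10000111
byte 2: 11001100 xor 01000000 = 10001100
byte 3: 01110101 xor 10111101 = 11001000
byte 4: 11111100 xor 10111000 = 01000100
byte 5: 00111111 xor 10010010 = 10101101
byte 6: 00000001 xor 11000001 = 11000000
byte 7: 11111110 xor 01110001 = 10001111
byte 8: 00011011 xor 11100001 = 11111010
byte 9: 10010110 xor 11011010 = 01001100
byte 10: 00110000 xor 01001000 = 01111000
byte 11: 00000010 xor 00011001 = 00011011
byte 12: 00000110 xor 11111011 = 11111101
byte 13: 01100011 xor 11101100 = 10001111
byte 14: 00100011 xor 01010001 = 01110010

06 87 8c c8 44 ad c0 8f fa 4c 78 1b fd 8f 72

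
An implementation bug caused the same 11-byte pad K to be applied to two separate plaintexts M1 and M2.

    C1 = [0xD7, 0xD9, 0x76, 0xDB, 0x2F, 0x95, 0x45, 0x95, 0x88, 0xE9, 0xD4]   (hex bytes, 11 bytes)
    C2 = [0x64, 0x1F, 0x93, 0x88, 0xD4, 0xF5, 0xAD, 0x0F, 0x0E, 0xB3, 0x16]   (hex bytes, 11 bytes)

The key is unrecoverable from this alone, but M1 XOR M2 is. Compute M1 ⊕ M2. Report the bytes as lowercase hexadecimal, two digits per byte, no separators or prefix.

b3c6e553fb60e89a865ac2

C1 ⊕ C2 = (M1 ⊕ K) ⊕ (M2 ⊕ K) = M1 ⊕ M2 — the shared key cancels under XOR.
d7 ^ 64 = b3
d9 ^ 1f = c6
76 ^ 93 = e5
db ^ 88 = 53
2f ^ d4 = fb
95 ^ f5 = 60
45 ^ ad = e8
95 ^ 0f = 9a
88 ^ 0e = 86
e9 ^ b3 = 5a
d4 ^ 16 = c2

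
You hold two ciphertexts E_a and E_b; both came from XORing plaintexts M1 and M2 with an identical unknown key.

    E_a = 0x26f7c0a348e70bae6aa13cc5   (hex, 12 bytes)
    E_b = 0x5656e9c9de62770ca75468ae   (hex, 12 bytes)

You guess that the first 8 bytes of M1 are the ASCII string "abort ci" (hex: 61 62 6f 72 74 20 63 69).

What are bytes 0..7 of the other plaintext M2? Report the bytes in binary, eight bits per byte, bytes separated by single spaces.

First, E_a ⊕ E_b = (M1 ⊕ K) ⊕ (M2 ⊕ K) = M1 ⊕ M2, so the key drops out. Then M2 = (M1 ⊕ M2) ⊕ M1 over the first 8 bytes.
byte 0: (26 xor 56) xor 61 = 70 xor 61 = 11
byte 1: (f7 xor 56) xor 62 = a1 xor 62 = c3
byte 2: (c0 xor e9) xor 6f = 29 xor 6f = 46
byte 3: (a3 xor c9) xor 72 = 6a xor 72 = 18
byte 4: (48 xor de) xor 74 = 96 xor 74 = e2
byte 5: (e7 xor 62) xor 20 = 85 xor 20 = a5
byte 6: (0b xor 77) xor 63 = 7c xor 63 = 1f
byte 7: (ae xor 0c) xor 69 = a2 xor 69 = cb

00010001 11000011 01000110 00011000 11100010 10100101 00011111 11001011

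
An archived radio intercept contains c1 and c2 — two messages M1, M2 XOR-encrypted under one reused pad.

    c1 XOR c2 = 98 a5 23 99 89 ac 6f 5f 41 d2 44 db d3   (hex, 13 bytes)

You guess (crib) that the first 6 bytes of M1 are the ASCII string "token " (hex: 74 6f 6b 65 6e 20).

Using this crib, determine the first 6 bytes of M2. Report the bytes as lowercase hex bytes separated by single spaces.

Since c1 ⊕ c2 = M1 ⊕ M2, XORing with the guessed M1 bytes yields the corresponding M2 bytes: M2 = (c1 ⊕ c2) ⊕ M1.
98 XOR 74 = ec
a5 XOR 6f = ca
23 XOR 6b = 48
99 XOR 65 = fc
89 XOR 6e = e7
ac XOR 20 = 8c

ec ca 48 fc e7 8c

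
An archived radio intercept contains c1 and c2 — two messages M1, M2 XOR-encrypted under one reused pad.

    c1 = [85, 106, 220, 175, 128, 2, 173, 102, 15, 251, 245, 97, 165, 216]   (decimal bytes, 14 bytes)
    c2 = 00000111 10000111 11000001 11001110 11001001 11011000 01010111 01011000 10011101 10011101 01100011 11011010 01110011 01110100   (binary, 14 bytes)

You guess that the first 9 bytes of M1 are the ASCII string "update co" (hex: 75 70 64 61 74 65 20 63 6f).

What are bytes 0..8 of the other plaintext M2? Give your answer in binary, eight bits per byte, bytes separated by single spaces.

00100111 10011101 01111001 00000000 00111101 10111111 11011010 01011101 11111101

First, c1 ⊕ c2 = (M1 ⊕ K) ⊕ (M2 ⊕ K) = M1 ⊕ M2, so the key drops out. Then M2 = (M1 ⊕ M2) ⊕ M1 over the first 9 bytes.
byte 0: (55 XOR 07) XOR 75 = 52 XOR 75 = 27
byte 1: (6a XOR 87) XOR 70 = ed XOR 70 = 9d
byte 2: (dc XOR c1) XOR 64 = 1d XOR 64 = 79
byte 3: (af XOR ce) XOR 61 = 61 XOR 61 = 00
byte 4: (80 XOR c9) XOR 74 = 49 XOR 74 = 3d
byte 5: (02 XOR d8) XOR 65 = da XOR 65 = bf
byte 6: (ad XOR 57) XOR 20 = fa XOR 20 = da
byte 7: (66 XOR 58) XOR 63 = 3e XOR 63 = 5d
byte 8: (0f XOR 9d) XOR 6f = 92 XOR 6f = fd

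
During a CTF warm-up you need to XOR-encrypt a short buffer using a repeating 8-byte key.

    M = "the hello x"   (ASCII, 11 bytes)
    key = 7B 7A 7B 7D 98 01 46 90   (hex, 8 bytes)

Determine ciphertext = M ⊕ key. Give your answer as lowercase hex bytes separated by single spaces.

The 8-byte key repeats, so the effective keystream is 7b 7a 7b 7d 98 01 46 90 7b 7a 7b.
byte 0: 74 ^ 7b = 0f
byte 1: 68 ^ 7a = 12
byte 2: 65 ^ 7b = 1e
byte 3: 20 ^ 7d = 5d
byte 4: 68 ^ 98 = f0
byte 5: 65 ^ 01 = 64
byte 6: 6c ^ 46 = 2a
byte 7: 6c ^ 90 = fc
byte 8: 6f ^ 7b = 14
byte 9: 20 ^ 7a = 5a
byte 10: 78 ^ 7b = 03

0f 12 1e 5d f0 64 2a fc 14 5a 03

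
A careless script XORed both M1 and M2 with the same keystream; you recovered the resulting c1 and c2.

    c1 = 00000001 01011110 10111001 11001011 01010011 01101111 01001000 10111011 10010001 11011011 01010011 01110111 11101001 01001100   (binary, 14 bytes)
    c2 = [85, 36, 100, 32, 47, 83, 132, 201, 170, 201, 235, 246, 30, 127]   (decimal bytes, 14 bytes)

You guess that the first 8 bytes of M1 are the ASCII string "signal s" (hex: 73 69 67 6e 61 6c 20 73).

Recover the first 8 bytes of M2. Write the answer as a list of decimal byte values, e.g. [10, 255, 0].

First, c1 ⊕ c2 = (M1 ⊕ K) ⊕ (M2 ⊕ K) = M1 ⊕ M2, so the key drops out. Then M2 = (M1 ⊕ M2) ⊕ M1 over the first 8 bytes.
byte 0: (01 xor 55) xor 73 = 54 xor 73 = 27
byte 1: (5e xor 24) xor 69 = 7a xor 69 = 13
byte 2: (b9 xor 64) xor 67 = dd xor 67 = ba
byte 3: (cb xor 20) xor 6e = eb xor 6e = 85
byte 4: (53 xor 2f) xor 61 = 7c xor 61 = 1d
byte 5: (6f xor 53) xor 6c = 3c xor 6c = 50
byte 6: (48 xor 84) xor 20 = cc xor 20 = ec
byte 7: (bb xor c9) xor 73 = 72 xor 73 = 01

[39, 19, 186, 133, 29, 80, 236, 1]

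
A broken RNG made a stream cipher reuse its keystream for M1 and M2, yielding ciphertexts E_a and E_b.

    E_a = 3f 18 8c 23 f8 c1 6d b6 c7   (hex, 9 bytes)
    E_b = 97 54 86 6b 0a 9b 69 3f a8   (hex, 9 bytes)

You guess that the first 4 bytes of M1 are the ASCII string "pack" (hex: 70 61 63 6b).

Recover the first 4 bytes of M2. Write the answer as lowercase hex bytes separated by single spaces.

d8 2d 69 23

First, E_a ⊕ E_b = (M1 ⊕ K) ⊕ (M2 ⊕ K) = M1 ⊕ M2, so the key drops out. Then M2 = (M1 ⊕ M2) ⊕ M1 over the first 4 bytes.
byte 0: (3f ^ 97) ^ 70 = a8 ^ 70 = d8
byte 1: (18 ^ 54) ^ 61 = 4c ^ 61 = 2d
byte 2: (8c ^ 86) ^ 63 = 0a ^ 63 = 69
byte 3: (23 ^ 6b) ^ 6b = 48 ^ 6b = 23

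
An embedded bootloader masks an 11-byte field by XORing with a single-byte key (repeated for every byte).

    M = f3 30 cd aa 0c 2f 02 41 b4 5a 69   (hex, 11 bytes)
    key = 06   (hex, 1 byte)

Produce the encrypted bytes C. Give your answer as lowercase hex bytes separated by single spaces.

f5 36 cb ac 0a 29 04 47 b2 5c 6f

The 1-byte key repeats, so the effective keystream is 06 06 06 06 06 06 06 06 06 06 06.
byte 0: f3 ⊕ 06 = f5
byte 1: 30 ⊕ 06 = 36
byte 2: cd ⊕ 06 = cb
byte 3: aa ⊕ 06 = ac
byte 4: 0c ⊕ 06 = 0a
byte 5: 2f ⊕ 06 = 29
byte 6: 02 ⊕ 06 = 04
byte 7: 41 ⊕ 06 = 47
byte 8: b4 ⊕ 06 = b2
byte 9: 5a ⊕ 06 = 5c
byte 10: 69 ⊕ 06 = 6f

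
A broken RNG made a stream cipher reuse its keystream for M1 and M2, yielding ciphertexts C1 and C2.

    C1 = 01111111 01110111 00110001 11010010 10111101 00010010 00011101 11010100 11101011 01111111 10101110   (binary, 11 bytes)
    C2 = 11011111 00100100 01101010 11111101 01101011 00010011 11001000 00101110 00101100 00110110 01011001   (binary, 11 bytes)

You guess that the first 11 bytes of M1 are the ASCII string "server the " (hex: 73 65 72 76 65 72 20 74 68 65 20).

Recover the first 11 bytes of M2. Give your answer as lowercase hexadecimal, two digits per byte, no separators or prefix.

First, C1 ⊕ C2 = (M1 ⊕ K) ⊕ (M2 ⊕ K) = M1 ⊕ M2, so the key drops out. Then M2 = (M1 ⊕ M2) ⊕ M1 over the first 11 bytes.
byte 0: (7f ^ df) ^ 73 = a0 ^ 73 = d3
byte 1: (77 ^ 24) ^ 65 = 53 ^ 65 = 36
byte 2: (31 ^ 6a) ^ 72 = 5b ^ 72 = 29
byte 3: (d2 ^ fd) ^ 76 = 2f ^ 76 = 59
byte 4: (bd ^ 6b) ^ 65 = d6 ^ 65 = b3
byte 5: (12 ^ 13) ^ 72 = 01 ^ 72 = 73
byte 6: (1d ^ c8) ^ 20 = d5 ^ 20 = f5
byte 7: (d4 ^ 2e) ^ 74 = fa ^ 74 = 8e
byte 8: (eb ^ 2c) ^ 68 = c7 ^ 68 = af
byte 9: (7f ^ 36) ^ 65 = 49 ^ 65 = 2c
byte 10: (ae ^ 59) ^ 20 = f7 ^ 20 = d7

d3362959b373f58eaf2cd7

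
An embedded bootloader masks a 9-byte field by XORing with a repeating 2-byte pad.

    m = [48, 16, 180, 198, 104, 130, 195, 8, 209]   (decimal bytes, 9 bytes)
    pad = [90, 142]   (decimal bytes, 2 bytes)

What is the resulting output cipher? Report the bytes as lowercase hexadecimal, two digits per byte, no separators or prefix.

6a9eee48320c99868b

The 2-byte key repeats, so the effective keystream is 5a 8e 5a 8e 5a 8e 5a 8e 5a.
byte 0: 00110000 ⊕ 01011010 = 01101010
byte 1: 00010000 ⊕ 10001110 = 10011110
byte 2: 10110100 ⊕ 01011010 = 11101110
byte 3: 11000110 ⊕ 10001110 = 01001000
byte 4: 01101000 ⊕ 01011010 = 00110010
byte 5: 10000010 ⊕ 10001110 = 00001100
byte 6: 11000011 ⊕ 01011010 = 10011001
byte 7: 00001000 ⊕ 10001110 = 10000110
byte 8: 11010001 ⊕ 01011010 = 10001011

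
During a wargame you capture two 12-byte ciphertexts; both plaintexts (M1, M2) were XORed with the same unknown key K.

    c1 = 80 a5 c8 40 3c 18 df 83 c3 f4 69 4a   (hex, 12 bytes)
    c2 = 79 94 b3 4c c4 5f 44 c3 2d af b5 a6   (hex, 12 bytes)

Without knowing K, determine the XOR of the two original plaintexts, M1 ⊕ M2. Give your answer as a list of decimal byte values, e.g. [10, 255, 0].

c1 ⊕ c2 = (M1 ⊕ K) ⊕ (M2 ⊕ K) = M1 ⊕ M2 — the shared key cancels under XOR.
10000000 ^ 01111001 = 11111001
10100101 ^ 10010100 = 00110001
11001000 ^ 10110011 = 01111011
01000000 ^ 01001100 = 00001100
00111100 ^ 11000100 = 11111000
00011000 ^ 01011111 = 01000111
11011111 ^ 01000100 = 10011011
10000011 ^ 11000011 = 01000000
11000011 ^ 00101101 = 11101110
11110100 ^ 10101111 = 01011011
01101001 ^ 10110101 = 11011100
01001010 ^ 10100110 = 11101100

[249, 49, 123, 12, 248, 71, 155, 64, 238, 91, 220, 236]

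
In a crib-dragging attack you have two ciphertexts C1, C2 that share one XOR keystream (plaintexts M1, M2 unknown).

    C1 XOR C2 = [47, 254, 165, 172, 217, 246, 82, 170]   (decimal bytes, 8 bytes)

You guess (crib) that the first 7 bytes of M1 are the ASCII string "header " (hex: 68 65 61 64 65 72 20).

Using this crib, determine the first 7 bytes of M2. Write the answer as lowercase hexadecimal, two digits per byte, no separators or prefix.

479bc4c8bc8472

Since C1 ⊕ C2 = M1 ⊕ M2, XORing with the guessed M1 bytes yields the corresponding M2 bytes: M2 = (C1 ⊕ C2) ⊕ M1.
2f XOR 68 = 47
fe XOR 65 = 9b
a5 XOR 61 = c4
ac XOR 64 = c8
d9 XOR 65 = bc
f6 XOR 72 = 84
52 XOR 20 = 72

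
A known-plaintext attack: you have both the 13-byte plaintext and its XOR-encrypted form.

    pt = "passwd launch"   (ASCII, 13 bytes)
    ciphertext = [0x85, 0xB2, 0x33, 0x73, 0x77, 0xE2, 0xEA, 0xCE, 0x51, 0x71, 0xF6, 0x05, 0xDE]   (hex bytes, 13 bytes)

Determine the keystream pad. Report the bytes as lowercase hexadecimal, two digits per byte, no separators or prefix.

f5d340000086caa230049866b6

Since ciphertext = pt ⊕ pad, XORing both sides with pt gives pad = pt ⊕ ciphertext.
byte 0: 01110000 XOR 10000101 = 11110101
byte 1: 01100001 XOR 10110010 = 11010011
byte 2: 01110011 XOR 00110011 = 01000000
byte 3: 01110011 XOR 01110011 = 00000000
byte 4: 01110111 XOR 01110111 = 00000000
byte 5: 01100100 XOR 11100010 = 10000110
byte 6: 00100000 XOR 11101010 = 11001010
byte 7: 01101100 XOR 11001110 = 10100010
byte 8: 01100001 XOR 01010001 = 00110000
byte 9: 01110101 XOR 01110001 = 00000100
byte 10: 01101110 XOR 11110110 = 10011000
byte 11: 01100011 XOR 00000101 = 01100110
byte 12: 01101000 XOR 11011110 = 10110110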